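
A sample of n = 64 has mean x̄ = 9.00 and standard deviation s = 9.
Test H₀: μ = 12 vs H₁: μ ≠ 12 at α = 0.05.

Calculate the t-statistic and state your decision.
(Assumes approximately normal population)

Answer: t = -2.6667, reject H₀

Derivation:
df = n - 1 = 63
SE = s/√n = 9/√64 = 1.1250
t = (x̄ - μ₀)/SE = (9.00 - 12)/1.1250 = -2.6667
Critical value: t_{0.025,63} = ±1.998
p-value ≈ 0.0097
Decision: reject H₀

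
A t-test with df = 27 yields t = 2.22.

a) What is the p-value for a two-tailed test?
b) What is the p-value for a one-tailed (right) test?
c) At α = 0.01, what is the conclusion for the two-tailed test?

Using t-distribution with df = 27:
a) Two-tailed: p = 2×P(T > 2.22) = 0.0350
b) One-tailed: p = P(T > 2.22) = 0.0175
c) 0.0350 ≥ 0.01, fail to reject H₀

Answer: a) 0.0350, b) 0.0175, c) fail to reject H₀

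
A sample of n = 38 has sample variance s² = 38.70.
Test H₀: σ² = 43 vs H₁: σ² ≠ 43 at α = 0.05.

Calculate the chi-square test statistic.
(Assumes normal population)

df = n - 1 = 37
χ² = (n-1)s²/σ₀² = 37×38.70/43 = 33.3000
Critical values: χ²_{0.975,37} = 22.106, χ²_{0.025,37} = 55.668
Rejection region: χ² < 22.106 or χ² > 55.668
Decision: fail to reject H₀

Answer: χ² = 33.3000, fail to reject H₀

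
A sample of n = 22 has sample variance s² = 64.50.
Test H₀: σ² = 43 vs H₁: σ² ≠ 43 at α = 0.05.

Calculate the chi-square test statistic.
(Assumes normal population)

df = n - 1 = 21
χ² = (n-1)s²/σ₀² = 21×64.50/43 = 31.5000
Critical values: χ²_{0.975,21} = 10.283, χ²_{0.025,21} = 35.479
Rejection region: χ² < 10.283 or χ² > 35.479
Decision: fail to reject H₀

Answer: χ² = 31.5000, fail to reject H₀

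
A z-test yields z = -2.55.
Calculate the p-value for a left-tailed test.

Answer: p-value ≈ 0.0054

Derivation:
For z = -2.55:
p = P(Z < -2.55) = Φ(-2.55) = 0.0054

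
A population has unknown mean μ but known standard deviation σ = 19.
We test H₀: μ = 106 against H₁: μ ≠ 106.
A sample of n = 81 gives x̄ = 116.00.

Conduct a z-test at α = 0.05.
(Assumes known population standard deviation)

Answer: z = 4.7369, reject H₀

Derivation:
Standard error: SE = σ/√n = 19/√81 = 2.1111
z-statistic: z = (x̄ - μ₀)/SE = (116.00 - 106)/2.1111 = 4.7369
Critical value: ±1.960
p-value < 0.0001
Decision: reject H₀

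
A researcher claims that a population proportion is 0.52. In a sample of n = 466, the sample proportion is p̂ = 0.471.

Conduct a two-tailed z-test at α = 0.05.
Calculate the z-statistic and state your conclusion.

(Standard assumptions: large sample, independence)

H₀: p = 0.52, H₁: p ≠ 0.52
Standard error: SE = √(p₀(1-p₀)/n) = √(0.52×0.48/466) = 0.023144
z-statistic: z = (p̂ - p₀)/SE = (0.471 - 0.52)/0.023144 = -2.1172
Critical value: z_0.025 = ±1.960
p-value = 0.0342
Decision: reject H₀ at α = 0.05

Answer: z = -2.1172, reject H₀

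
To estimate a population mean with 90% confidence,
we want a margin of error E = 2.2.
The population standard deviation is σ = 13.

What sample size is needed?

z_0.05 = 1.645
n = (z×σ/E)² = (1.645×13/2.2)²
n = 94.4872
Round up: n = 95

Answer: n = 95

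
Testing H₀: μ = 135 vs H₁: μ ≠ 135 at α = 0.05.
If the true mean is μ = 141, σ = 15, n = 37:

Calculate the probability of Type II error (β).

Answer: β ≈ 0.3181

Derivation:
SE = σ/√n = 15/√37 = 2.4660
Critical values: μ₀ ± z_0.025×SE = 135 ± 1.960×2.4660
Acceptance region: (130.1666, 139.8334)
Under H₁ (μ = 141): z_high = (139.8334 - 141)/2.4660 = -0.4731, z_low = (130.1666 - 141)/2.4660 = -4.3931
β = P(not reject | H₁) = Φ(-0.4731) - Φ(-4.3931) ≈ 0.3181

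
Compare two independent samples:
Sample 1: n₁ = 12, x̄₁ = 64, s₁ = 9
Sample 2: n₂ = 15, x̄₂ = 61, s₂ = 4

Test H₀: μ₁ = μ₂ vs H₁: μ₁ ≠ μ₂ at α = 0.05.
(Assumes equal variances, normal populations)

Pooled variance: s²_p = [11×9² + 14×4²]/(25) = 44.6000
s_p = 6.6783
SE = s_p×√(1/n₁ + 1/n₂) = 6.6783×√(1/12 + 1/15) = 2.5865
t = (x̄₁ - x̄₂)/SE = (64 - 61)/2.5865 = 1.1599
df = 25, t-critical = ±2.060
Decision: fail to reject H₀

Answer: t = 1.1599, fail to reject H₀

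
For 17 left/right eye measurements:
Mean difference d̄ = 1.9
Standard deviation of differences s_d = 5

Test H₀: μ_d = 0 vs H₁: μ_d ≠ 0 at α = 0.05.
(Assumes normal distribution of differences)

Answer: t = 1.5668, fail to reject H₀

Derivation:
df = n - 1 = 16
SE = s_d/√n = 5/√17 = 1.2127
t = d̄/SE = 1.9/1.2127 = 1.5668
Critical value: t_{0.025,16} = ±2.120
p-value ≈ 0.1367
Decision: fail to reject H₀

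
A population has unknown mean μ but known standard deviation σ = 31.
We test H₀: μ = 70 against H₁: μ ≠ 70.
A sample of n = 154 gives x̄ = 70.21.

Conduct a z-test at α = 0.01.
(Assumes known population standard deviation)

Standard error: SE = σ/√n = 31/√154 = 2.4981
z-statistic: z = (x̄ - μ₀)/SE = (70.21 - 70)/2.4981 = 0.0841
Critical value: ±2.576
p-value = 0.9330
Decision: fail to reject H₀

Answer: z = 0.0841, fail to reject H₀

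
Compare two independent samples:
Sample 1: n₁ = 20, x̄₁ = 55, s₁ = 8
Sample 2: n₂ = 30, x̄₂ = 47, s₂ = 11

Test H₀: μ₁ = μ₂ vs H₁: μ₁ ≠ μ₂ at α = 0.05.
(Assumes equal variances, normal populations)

Pooled variance: s²_p = [19×8² + 29×11²]/(48) = 98.4375
s_p = 9.9216
SE = s_p×√(1/n₁ + 1/n₂) = 9.9216×√(1/20 + 1/30) = 2.8641
t = (x̄₁ - x̄₂)/SE = (55 - 47)/2.8641 = 2.7932
df = 48, t-critical = ±2.011
Decision: reject H₀

Answer: t = 2.7932, reject H₀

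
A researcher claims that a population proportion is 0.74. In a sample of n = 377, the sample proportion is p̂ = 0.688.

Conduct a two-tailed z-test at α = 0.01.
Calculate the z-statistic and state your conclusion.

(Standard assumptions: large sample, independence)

Answer: z = -2.3018, fail to reject H₀

Derivation:
H₀: p = 0.74, H₁: p ≠ 0.74
Standard error: SE = √(p₀(1-p₀)/n) = √(0.74×0.26/377) = 0.022591
z-statistic: z = (p̂ - p₀)/SE = (0.688 - 0.74)/0.022591 = -2.3018
Critical value: z_0.005 = ±2.576
p-value = 0.0213
Decision: fail to reject H₀ at α = 0.01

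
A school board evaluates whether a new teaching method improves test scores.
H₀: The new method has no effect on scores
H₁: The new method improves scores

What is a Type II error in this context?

A Type I error (probability α) occurs when we reject a true H₀.
A Type II error (probability β) occurs when we fail to reject a false H₀.

Answer: Failing to adopt an effective teaching method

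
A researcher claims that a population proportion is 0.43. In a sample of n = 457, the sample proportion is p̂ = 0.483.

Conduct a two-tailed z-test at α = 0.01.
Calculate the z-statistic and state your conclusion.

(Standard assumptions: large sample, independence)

Answer: z = 2.2885, fail to reject H₀

Derivation:
H₀: p = 0.43, H₁: p ≠ 0.43
Standard error: SE = √(p₀(1-p₀)/n) = √(0.43×0.57/457) = 0.023159
z-statistic: z = (p̂ - p₀)/SE = (0.483 - 0.43)/0.023159 = 2.2885
Critical value: z_0.005 = ±2.576
p-value = 0.0221
Decision: fail to reject H₀ at α = 0.01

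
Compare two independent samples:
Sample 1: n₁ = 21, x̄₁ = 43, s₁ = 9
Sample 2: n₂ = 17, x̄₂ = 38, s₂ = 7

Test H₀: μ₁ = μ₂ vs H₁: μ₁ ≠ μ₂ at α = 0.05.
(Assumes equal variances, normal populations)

Answer: t = 1.8754, fail to reject H₀

Derivation:
Pooled variance: s²_p = [20×9² + 16×7²]/(36) = 66.7778
s_p = 8.1718
SE = s_p×√(1/n₁ + 1/n₂) = 8.1718×√(1/21 + 1/17) = 2.6661
t = (x̄₁ - x̄₂)/SE = (43 - 38)/2.6661 = 1.8754
df = 36, t-critical = ±2.028
Decision: fail to reject H₀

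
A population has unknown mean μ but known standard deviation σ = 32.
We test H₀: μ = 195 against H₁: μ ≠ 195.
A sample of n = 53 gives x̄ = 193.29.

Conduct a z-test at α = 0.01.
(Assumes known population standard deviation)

Answer: z = -0.3890, fail to reject H₀

Derivation:
Standard error: SE = σ/√n = 32/√53 = 4.3955
z-statistic: z = (x̄ - μ₀)/SE = (193.29 - 195)/4.3955 = -0.3890
Critical value: ±2.576
p-value = 0.6973
Decision: fail to reject H₀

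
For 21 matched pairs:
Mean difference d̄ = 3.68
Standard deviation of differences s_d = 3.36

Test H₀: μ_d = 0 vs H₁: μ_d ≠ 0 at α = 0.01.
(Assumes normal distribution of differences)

df = n - 1 = 20
SE = s_d/√n = 3.36/√21 = 0.7332
t = d̄/SE = 3.68/0.7332 = 5.0191
Critical value: t_{0.005,20} = ±2.845
p-value ≈ 0.0001
Decision: reject H₀

Answer: t = 5.0191, reject H₀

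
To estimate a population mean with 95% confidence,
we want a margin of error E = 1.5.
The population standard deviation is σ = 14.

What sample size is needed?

z_0.025 = 1.960
n = (z×σ/E)² = (1.960×14/1.5)²
n = 334.6460
Round up: n = 335

Answer: n = 335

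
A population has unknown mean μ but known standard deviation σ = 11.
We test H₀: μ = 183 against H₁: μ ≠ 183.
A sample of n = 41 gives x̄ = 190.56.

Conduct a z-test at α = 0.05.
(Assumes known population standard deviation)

Answer: z = 4.4007, reject H₀

Derivation:
Standard error: SE = σ/√n = 11/√41 = 1.7179
z-statistic: z = (x̄ - μ₀)/SE = (190.56 - 183)/1.7179 = 4.4007
Critical value: ±1.960
p-value < 0.0001
Decision: reject H₀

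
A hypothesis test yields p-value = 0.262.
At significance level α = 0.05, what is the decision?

Compare p-value to α:
0.262 ≥ 0.05
Decision: fail to reject H₀

Answer: fail to reject H₀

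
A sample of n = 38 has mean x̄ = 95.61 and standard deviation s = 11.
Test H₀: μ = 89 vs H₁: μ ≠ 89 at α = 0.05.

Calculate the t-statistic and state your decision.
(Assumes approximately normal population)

df = n - 1 = 37
SE = s/√n = 11/√38 = 1.7844
t = (x̄ - μ₀)/SE = (95.61 - 89)/1.7844 = 3.7043
Critical value: t_{0.025,37} = ±2.026
p-value ≈ 0.0007
Decision: reject H₀

Answer: t = 3.7043, reject H₀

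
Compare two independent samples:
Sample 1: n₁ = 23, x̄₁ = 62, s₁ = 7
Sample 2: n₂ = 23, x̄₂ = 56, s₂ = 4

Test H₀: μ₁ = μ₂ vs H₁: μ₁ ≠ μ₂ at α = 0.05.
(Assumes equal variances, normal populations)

Pooled variance: s²_p = [22×7² + 22×4²]/(44) = 32.5000
s_p = 5.7009
SE = s_p×√(1/n₁ + 1/n₂) = 5.7009×√(1/23 + 1/23) = 1.6811
t = (x̄₁ - x̄₂)/SE = (62 - 56)/1.6811 = 3.5691
df = 44, t-critical = ±2.015
Decision: reject H₀

Answer: t = 3.5691, reject H₀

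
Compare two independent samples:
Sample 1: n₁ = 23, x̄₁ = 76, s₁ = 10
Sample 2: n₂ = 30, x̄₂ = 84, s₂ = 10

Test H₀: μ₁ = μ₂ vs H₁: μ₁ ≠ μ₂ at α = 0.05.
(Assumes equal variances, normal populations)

Pooled variance: s²_p = [22×10² + 29×10²]/(51) = 100.0000
s_p = 10.0000
SE = s_p×√(1/n₁ + 1/n₂) = 10.0000×√(1/23 + 1/30) = 2.7715
t = (x̄₁ - x̄₂)/SE = (76 - 84)/2.7715 = -2.8865
df = 51, t-critical = ±2.008
Decision: reject H₀

Answer: t = -2.8865, reject H₀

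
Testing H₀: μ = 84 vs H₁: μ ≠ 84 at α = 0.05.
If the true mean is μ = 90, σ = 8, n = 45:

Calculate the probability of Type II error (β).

Answer: β ≈ 0.0011

Derivation:
SE = σ/√n = 8/√45 = 1.1926
Critical values: μ₀ ± z_0.025×SE = 84 ± 1.960×1.1926
Acceptance region: (81.6625, 86.3375)
Under H₁ (μ = 90): z_high = (86.3375 - 90)/1.1926 = -3.0710, z_low = (81.6625 - 90)/1.1926 = -6.9910
β = P(not reject | H₁) = Φ(-3.0710) - Φ(-6.9910) ≈ 0.0011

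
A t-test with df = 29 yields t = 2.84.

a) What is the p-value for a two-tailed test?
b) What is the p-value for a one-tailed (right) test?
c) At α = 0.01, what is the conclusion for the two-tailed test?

Using t-distribution with df = 29:
a) Two-tailed: p = 2×P(T > 2.84) = 0.0082
b) One-tailed: p = P(T > 2.84) = 0.0041
c) 0.0082 < 0.01, reject H₀

Answer: a) 0.0082, b) 0.0041, c) reject H₀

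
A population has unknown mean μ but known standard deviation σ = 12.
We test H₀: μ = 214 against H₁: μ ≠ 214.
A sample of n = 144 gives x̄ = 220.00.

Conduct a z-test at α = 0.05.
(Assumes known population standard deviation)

Answer: z = 6.0000, reject H₀

Derivation:
Standard error: SE = σ/√n = 12/√144 = 1.0000
z-statistic: z = (x̄ - μ₀)/SE = (220.00 - 214)/1.0000 = 6.0000
Critical value: ±1.960
p-value < 0.0001
Decision: reject H₀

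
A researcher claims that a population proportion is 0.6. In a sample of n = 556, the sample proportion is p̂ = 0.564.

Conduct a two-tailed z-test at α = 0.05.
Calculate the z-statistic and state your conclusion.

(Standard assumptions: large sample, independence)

H₀: p = 0.6, H₁: p ≠ 0.6
Standard error: SE = √(p₀(1-p₀)/n) = √(0.6×0.4/556) = 0.020776
z-statistic: z = (p̂ - p₀)/SE = (0.564 - 0.6)/0.020776 = -1.7328
Critical value: z_0.025 = ±1.960
p-value = 0.0831
Decision: fail to reject H₀ at α = 0.05

Answer: z = -1.7328, fail to reject H₀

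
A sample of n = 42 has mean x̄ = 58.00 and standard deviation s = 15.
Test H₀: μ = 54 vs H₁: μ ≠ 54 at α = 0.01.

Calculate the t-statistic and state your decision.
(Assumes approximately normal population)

Answer: t = 1.7282, fail to reject H₀

Derivation:
df = n - 1 = 41
SE = s/√n = 15/√42 = 2.3146
t = (x̄ - μ₀)/SE = (58.00 - 54)/2.3146 = 1.7282
Critical value: t_{0.005,41} = ±2.701
p-value ≈ 0.0915
Decision: fail to reject H₀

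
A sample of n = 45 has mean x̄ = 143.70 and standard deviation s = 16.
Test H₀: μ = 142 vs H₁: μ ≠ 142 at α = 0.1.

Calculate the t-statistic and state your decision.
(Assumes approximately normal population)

Answer: t = 0.7128, fail to reject H₀

Derivation:
df = n - 1 = 44
SE = s/√n = 16/√45 = 2.3851
t = (x̄ - μ₀)/SE = (143.70 - 142)/2.3851 = 0.7128
Critical value: t_{0.05,44} = ±1.680
p-value ≈ 0.4797
Decision: fail to reject H₀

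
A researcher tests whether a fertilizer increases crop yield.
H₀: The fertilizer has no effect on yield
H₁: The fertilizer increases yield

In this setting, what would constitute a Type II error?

Answer: Failing to recommend an effective fertilizer

Derivation:
A Type I error (probability α) occurs when we reject a true H₀.
A Type II error (probability β) occurs when we fail to reject a false H₀.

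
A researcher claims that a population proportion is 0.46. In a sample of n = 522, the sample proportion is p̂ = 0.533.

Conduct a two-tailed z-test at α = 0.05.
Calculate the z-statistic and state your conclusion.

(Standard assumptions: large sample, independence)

H₀: p = 0.46, H₁: p ≠ 0.46
Standard error: SE = √(p₀(1-p₀)/n) = √(0.46×0.54/522) = 0.021814
z-statistic: z = (p̂ - p₀)/SE = (0.533 - 0.46)/0.021814 = 3.3465
Critical value: z_0.025 = ±1.960
p-value = 0.0008
Decision: reject H₀ at α = 0.05

Answer: z = 3.3465, reject H₀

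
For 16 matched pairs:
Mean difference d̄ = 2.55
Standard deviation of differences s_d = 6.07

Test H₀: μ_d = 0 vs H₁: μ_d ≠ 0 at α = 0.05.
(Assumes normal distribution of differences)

df = n - 1 = 15
SE = s_d/√n = 6.07/√16 = 1.5175
t = d̄/SE = 2.55/1.5175 = 1.6804
Critical value: t_{0.025,15} = ±2.131
p-value ≈ 0.1136
Decision: fail to reject H₀

Answer: t = 1.6804, fail to reject H₀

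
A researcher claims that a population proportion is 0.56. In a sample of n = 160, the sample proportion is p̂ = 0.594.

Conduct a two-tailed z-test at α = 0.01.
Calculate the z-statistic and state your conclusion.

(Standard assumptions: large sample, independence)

Answer: z = 0.8664, fail to reject H₀

Derivation:
H₀: p = 0.56, H₁: p ≠ 0.56
Standard error: SE = √(p₀(1-p₀)/n) = √(0.56×0.44/160) = 0.039243
z-statistic: z = (p̂ - p₀)/SE = (0.594 - 0.56)/0.039243 = 0.8664
Critical value: z_0.005 = ±2.576
p-value = 0.3863
Decision: fail to reject H₀ at α = 0.01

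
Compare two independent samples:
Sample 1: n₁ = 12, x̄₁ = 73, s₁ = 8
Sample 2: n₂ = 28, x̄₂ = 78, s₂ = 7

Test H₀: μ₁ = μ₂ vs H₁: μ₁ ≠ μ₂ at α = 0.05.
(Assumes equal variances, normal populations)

Answer: t = -1.9841, fail to reject H₀

Derivation:
Pooled variance: s²_p = [11×8² + 27×7²]/(38) = 53.3421
s_p = 7.3036
SE = s_p×√(1/n₁ + 1/n₂) = 7.3036×√(1/12 + 1/28) = 2.5200
t = (x̄₁ - x̄₂)/SE = (73 - 78)/2.5200 = -1.9841
df = 38, t-critical = ±2.024
Decision: fail to reject H₀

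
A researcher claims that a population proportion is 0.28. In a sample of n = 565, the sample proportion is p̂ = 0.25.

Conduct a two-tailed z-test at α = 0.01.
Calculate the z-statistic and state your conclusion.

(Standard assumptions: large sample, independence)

H₀: p = 0.28, H₁: p ≠ 0.28
Standard error: SE = √(p₀(1-p₀)/n) = √(0.28×0.72/565) = 0.018890
z-statistic: z = (p̂ - p₀)/SE = (0.25 - 0.28)/0.018890 = -1.5881
Critical value: z_0.005 = ±2.576
p-value = 0.1123
Decision: fail to reject H₀ at α = 0.01

Answer: z = -1.5881, fail to reject H₀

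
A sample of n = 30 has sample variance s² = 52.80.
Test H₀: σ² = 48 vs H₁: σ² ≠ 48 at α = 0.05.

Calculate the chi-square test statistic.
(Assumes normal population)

Answer: χ² = 31.9000, fail to reject H₀

Derivation:
df = n - 1 = 29
χ² = (n-1)s²/σ₀² = 29×52.80/48 = 31.9000
Critical values: χ²_{0.975,29} = 16.047, χ²_{0.025,29} = 45.722
Rejection region: χ² < 16.047 or χ² > 45.722
Decision: fail to reject H₀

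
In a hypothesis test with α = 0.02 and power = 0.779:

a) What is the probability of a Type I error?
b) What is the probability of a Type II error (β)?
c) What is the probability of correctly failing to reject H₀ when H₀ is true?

a) Type I error probability = α = 0.02
b) Power = P(reject H₀ | H₁ true) = 1 - β = 0.779, so Type II error probability = β = 1 - Power = 0.221
c) P(fail to reject H₀ | H₀ true) = 1 - α = 0.98

Answer: a) 0.02, b) 0.221, c) 0.98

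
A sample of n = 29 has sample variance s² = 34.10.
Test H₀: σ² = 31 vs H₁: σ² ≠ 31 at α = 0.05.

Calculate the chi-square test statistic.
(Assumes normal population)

Answer: χ² = 30.8000, fail to reject H₀

Derivation:
df = n - 1 = 28
χ² = (n-1)s²/σ₀² = 28×34.10/31 = 30.8000
Critical values: χ²_{0.975,28} = 15.308, χ²_{0.025,28} = 44.461
Rejection region: χ² < 15.308 or χ² > 44.461
Decision: fail to reject H₀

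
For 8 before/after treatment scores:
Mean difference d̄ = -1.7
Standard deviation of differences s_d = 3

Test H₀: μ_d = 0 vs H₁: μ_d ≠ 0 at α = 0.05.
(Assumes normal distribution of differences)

df = n - 1 = 7
SE = s_d/√n = 3/√8 = 1.0607
t = d̄/SE = -1.7/1.0607 = -1.6027
Critical value: t_{0.025,7} = ±2.365
p-value ≈ 0.1530
Decision: fail to reject H₀

Answer: t = -1.6027, fail to reject H₀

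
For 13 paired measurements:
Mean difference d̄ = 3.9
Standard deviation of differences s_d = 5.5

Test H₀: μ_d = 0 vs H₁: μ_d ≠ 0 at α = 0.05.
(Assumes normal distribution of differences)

df = n - 1 = 12
SE = s_d/√n = 5.5/√13 = 1.5254
t = d̄/SE = 3.9/1.5254 = 2.5567
Critical value: t_{0.025,12} = ±2.179
p-value ≈ 0.0252
Decision: reject H₀

Answer: t = 2.5567, reject H₀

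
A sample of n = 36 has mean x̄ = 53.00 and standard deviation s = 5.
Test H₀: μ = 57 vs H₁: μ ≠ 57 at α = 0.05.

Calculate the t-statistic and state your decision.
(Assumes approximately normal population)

df = n - 1 = 35
SE = s/√n = 5/√36 = 0.8333
t = (x̄ - μ₀)/SE = (53.00 - 57)/0.8333 = -4.8002
Critical value: t_{0.025,35} = ±2.030
p-value < 0.0001
Decision: reject H₀

Answer: t = -4.8002, reject H₀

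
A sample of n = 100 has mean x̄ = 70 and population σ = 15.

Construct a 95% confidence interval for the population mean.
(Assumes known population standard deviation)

Answer: (67.0600, 72.9400)

Derivation:
Confidence level: 95%, α = 0.05
z_0.025 = 1.960
SE = σ/√n = 15/√100 = 1.5000
Margin of error = 1.960 × 1.5000 = 2.9400
CI: x̄ ± margin = 70 ± 2.9400
CI: (67.0600, 72.9400)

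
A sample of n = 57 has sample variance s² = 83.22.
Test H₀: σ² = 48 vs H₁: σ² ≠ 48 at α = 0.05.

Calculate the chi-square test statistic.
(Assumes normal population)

df = n - 1 = 56
χ² = (n-1)s²/σ₀² = 56×83.22/48 = 97.0900
Critical values: χ²_{0.975,56} = 37.212, χ²_{0.025,56} = 78.567
Rejection region: χ² < 37.212 or χ² > 78.567
Decision: reject H₀

Answer: χ² = 97.0900, reject H₀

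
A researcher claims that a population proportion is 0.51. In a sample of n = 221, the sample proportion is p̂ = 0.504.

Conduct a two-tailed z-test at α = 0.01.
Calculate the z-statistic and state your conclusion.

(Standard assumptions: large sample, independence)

H₀: p = 0.51, H₁: p ≠ 0.51
Standard error: SE = √(p₀(1-p₀)/n) = √(0.51×0.49/221) = 0.033627
z-statistic: z = (p̂ - p₀)/SE = (0.504 - 0.51)/0.033627 = -0.1784
Critical value: z_0.005 = ±2.576
p-value = 0.8584
Decision: fail to reject H₀ at α = 0.01

Answer: z = -0.1784, fail to reject H₀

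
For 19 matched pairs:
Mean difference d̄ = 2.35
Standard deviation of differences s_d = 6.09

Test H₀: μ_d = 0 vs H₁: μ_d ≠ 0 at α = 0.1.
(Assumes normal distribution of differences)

Answer: t = 1.6821, fail to reject H₀

Derivation:
df = n - 1 = 18
SE = s_d/√n = 6.09/√19 = 1.3971
t = d̄/SE = 2.35/1.3971 = 1.6821
Critical value: t_{0.05,18} = ±1.734
p-value ≈ 0.1098
Decision: fail to reject H₀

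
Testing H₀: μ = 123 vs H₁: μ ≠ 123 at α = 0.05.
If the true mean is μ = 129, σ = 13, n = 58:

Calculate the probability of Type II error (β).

SE = σ/√n = 13/√58 = 1.7070
Critical values: μ₀ ± z_0.025×SE = 123 ± 1.960×1.7070
Acceptance region: (119.6543, 126.3457)
Under H₁ (μ = 129): z_high = (126.3457 - 129)/1.7070 = -1.5550, z_low = (119.6543 - 129)/1.7070 = -5.4749
β = P(not reject | H₁) = Φ(-1.5550) - Φ(-5.4749) ≈ 0.0600

Answer: β ≈ 0.0600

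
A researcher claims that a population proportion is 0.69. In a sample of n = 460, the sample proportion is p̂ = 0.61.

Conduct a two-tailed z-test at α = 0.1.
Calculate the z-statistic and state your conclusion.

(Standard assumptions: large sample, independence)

Answer: z = -3.7099, reject H₀

Derivation:
H₀: p = 0.69, H₁: p ≠ 0.69
Standard error: SE = √(p₀(1-p₀)/n) = √(0.69×0.31/460) = 0.021564
z-statistic: z = (p̂ - p₀)/SE = (0.61 - 0.69)/0.021564 = -3.7099
Critical value: z_0.05 = ±1.645
p-value = 0.0002
Decision: reject H₀ at α = 0.1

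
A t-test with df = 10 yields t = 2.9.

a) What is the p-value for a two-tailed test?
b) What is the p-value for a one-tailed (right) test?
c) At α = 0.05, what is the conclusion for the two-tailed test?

Using t-distribution with df = 10:
a) Two-tailed: p = 2×P(T > 2.9) = 0.0158
b) One-tailed: p = P(T > 2.9) = 0.0079
c) 0.0158 < 0.05, reject H₀

Answer: a) 0.0158, b) 0.0079, c) reject H₀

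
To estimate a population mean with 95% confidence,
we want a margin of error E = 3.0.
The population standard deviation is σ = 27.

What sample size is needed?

z_0.025 = 1.960
n = (z×σ/E)² = (1.960×27/3.0)²
n = 311.1696
Round up: n = 312

Answer: n = 312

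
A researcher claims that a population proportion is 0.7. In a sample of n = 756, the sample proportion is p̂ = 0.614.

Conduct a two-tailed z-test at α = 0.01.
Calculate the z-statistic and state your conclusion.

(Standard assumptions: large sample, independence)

Answer: z = -5.1599, reject H₀

Derivation:
H₀: p = 0.7, H₁: p ≠ 0.7
Standard error: SE = √(p₀(1-p₀)/n) = √(0.7×0.3/756) = 0.016667
z-statistic: z = (p̂ - p₀)/SE = (0.614 - 0.7)/0.016667 = -5.1599
Critical value: z_0.005 = ±2.576
p-value < 0.0001
Decision: reject H₀ at α = 0.01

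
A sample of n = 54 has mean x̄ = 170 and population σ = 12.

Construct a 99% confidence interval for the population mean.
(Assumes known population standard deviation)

Answer: (165.7934, 174.2066)

Derivation:
Confidence level: 99%, α = 0.01
z_0.005 = 2.576
SE = σ/√n = 12/√54 = 1.6330
Margin of error = 2.576 × 1.6330 = 4.2066
CI: x̄ ± margin = 170 ± 4.2066
CI: (165.7934, 174.2066)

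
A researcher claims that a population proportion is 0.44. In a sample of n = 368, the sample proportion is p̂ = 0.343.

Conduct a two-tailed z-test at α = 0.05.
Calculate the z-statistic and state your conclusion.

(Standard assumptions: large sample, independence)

H₀: p = 0.44, H₁: p ≠ 0.44
Standard error: SE = √(p₀(1-p₀)/n) = √(0.44×0.56/368) = 0.025876
z-statistic: z = (p̂ - p₀)/SE = (0.343 - 0.44)/0.025876 = -3.7486
Critical value: z_0.025 = ±1.960
p-value = 0.0002
Decision: reject H₀ at α = 0.05

Answer: z = -3.7486, reject H₀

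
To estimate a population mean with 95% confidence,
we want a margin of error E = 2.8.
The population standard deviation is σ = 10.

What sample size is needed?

z_0.025 = 1.960
n = (z×σ/E)² = (1.960×10/2.8)²
n = 49.0000
Already a whole number: n = 49

Answer: n = 49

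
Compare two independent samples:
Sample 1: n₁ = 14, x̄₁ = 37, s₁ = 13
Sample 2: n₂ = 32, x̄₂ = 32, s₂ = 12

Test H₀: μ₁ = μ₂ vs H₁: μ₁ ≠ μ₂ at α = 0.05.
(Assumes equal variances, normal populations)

Answer: t = 1.2682, fail to reject H₀

Derivation:
Pooled variance: s²_p = [13×13² + 31×12²]/(44) = 151.3864
s_p = 12.3039
SE = s_p×√(1/n₁ + 1/n₂) = 12.3039×√(1/14 + 1/32) = 3.9426
t = (x̄₁ - x̄₂)/SE = (37 - 32)/3.9426 = 1.2682
df = 44, t-critical = ±2.015
Decision: fail to reject H₀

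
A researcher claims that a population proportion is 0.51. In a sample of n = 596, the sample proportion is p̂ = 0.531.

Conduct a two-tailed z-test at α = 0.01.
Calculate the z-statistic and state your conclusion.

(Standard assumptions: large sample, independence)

Answer: z = 1.0255, fail to reject H₀

Derivation:
H₀: p = 0.51, H₁: p ≠ 0.51
Standard error: SE = √(p₀(1-p₀)/n) = √(0.51×0.49/596) = 0.020477
z-statistic: z = (p̂ - p₀)/SE = (0.531 - 0.51)/0.020477 = 1.0255
Critical value: z_0.005 = ±2.576
p-value = 0.3051
Decision: fail to reject H₀ at α = 0.01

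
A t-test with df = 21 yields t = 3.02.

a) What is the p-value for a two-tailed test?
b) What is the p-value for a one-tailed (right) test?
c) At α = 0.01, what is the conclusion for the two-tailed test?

Answer: a) 0.0065, b) 0.0033, c) reject H₀

Derivation:
Using t-distribution with df = 21:
a) Two-tailed: p = 2×P(T > 3.02) = 0.0065
b) One-tailed: p = P(T > 3.02) = 0.0033
c) 0.0065 < 0.01, reject H₀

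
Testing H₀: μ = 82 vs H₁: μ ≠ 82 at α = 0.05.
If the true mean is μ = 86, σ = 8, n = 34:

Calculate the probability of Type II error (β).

SE = σ/√n = 8/√34 = 1.3720
Critical values: μ₀ ± z_0.025×SE = 82 ± 1.960×1.3720
Acceptance region: (79.3109, 84.6891)
Under H₁ (μ = 86): z_high = (84.6891 - 86)/1.3720 = -0.9555, z_low = (79.3109 - 86)/1.3720 = -4.8754
β = P(not reject | H₁) = Φ(-0.9555) - Φ(-4.8754) ≈ 0.1697

Answer: β ≈ 0.1697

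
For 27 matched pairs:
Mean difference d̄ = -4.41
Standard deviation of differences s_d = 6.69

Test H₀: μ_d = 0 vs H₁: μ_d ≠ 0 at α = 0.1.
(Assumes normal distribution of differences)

Answer: t = -3.4252, reject H₀

Derivation:
df = n - 1 = 26
SE = s_d/√n = 6.69/√27 = 1.2875
t = d̄/SE = -4.41/1.2875 = -3.4252
Critical value: t_{0.05,26} = ±1.706
p-value ≈ 0.0021
Decision: reject H₀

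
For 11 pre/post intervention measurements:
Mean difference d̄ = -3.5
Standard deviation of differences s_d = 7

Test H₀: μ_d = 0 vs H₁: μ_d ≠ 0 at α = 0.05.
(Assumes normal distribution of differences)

Answer: t = -1.6583, fail to reject H₀

Derivation:
df = n - 1 = 10
SE = s_d/√n = 7/√11 = 2.1106
t = d̄/SE = -3.5/2.1106 = -1.6583
Critical value: t_{0.025,10} = ±2.228
p-value ≈ 0.1282
Decision: fail to reject H₀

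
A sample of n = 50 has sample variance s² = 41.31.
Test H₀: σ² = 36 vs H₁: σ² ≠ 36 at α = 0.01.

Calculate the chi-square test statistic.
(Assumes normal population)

Answer: χ² = 56.2275, fail to reject H₀

Derivation:
df = n - 1 = 49
χ² = (n-1)s²/σ₀² = 49×41.31/36 = 56.2275
Critical values: χ²_{0.995,49} = 27.249, χ²_{0.005,49} = 78.231
Rejection region: χ² < 27.249 or χ² > 78.231
Decision: fail to reject H₀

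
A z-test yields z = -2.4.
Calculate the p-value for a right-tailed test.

For z = -2.4:
p = P(Z > -2.4) = 1 - Φ(-2.4) = 0.9918

Answer: p-value ≈ 0.9918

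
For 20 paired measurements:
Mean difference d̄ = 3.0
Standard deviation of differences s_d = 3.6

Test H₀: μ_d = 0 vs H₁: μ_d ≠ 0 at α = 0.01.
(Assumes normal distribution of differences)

Answer: t = 3.7267, reject H₀

Derivation:
df = n - 1 = 19
SE = s_d/√n = 3.6/√20 = 0.8050
t = d̄/SE = 3.0/0.8050 = 3.7267
Critical value: t_{0.005,19} = ±2.861
p-value ≈ 0.0014
Decision: reject H₀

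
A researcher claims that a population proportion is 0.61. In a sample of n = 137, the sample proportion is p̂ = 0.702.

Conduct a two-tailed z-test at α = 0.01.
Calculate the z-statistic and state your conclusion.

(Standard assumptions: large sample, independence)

H₀: p = 0.61, H₁: p ≠ 0.61
Standard error: SE = √(p₀(1-p₀)/n) = √(0.61×0.39/137) = 0.041671
z-statistic: z = (p̂ - p₀)/SE = (0.702 - 0.61)/0.041671 = 2.2078
Critical value: z_0.005 = ±2.576
p-value = 0.0273
Decision: fail to reject H₀ at α = 0.01

Answer: z = 2.2078, fail to reject H₀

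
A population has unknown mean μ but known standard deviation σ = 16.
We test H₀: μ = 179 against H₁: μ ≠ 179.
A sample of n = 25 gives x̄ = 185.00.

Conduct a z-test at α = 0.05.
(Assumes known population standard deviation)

Answer: z = 1.8750, fail to reject H₀

Derivation:
Standard error: SE = σ/√n = 16/√25 = 3.2000
z-statistic: z = (x̄ - μ₀)/SE = (185.00 - 179)/3.2000 = 1.8750
Critical value: ±1.960
p-value = 0.0608
Decision: fail to reject H₀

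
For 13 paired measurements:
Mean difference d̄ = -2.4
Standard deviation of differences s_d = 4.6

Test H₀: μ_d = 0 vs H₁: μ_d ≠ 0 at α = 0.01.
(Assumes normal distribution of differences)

Answer: t = -1.8812, fail to reject H₀

Derivation:
df = n - 1 = 12
SE = s_d/√n = 4.6/√13 = 1.2758
t = d̄/SE = -2.4/1.2758 = -1.8812
Critical value: t_{0.005,12} = ±3.055
p-value ≈ 0.0844
Decision: fail to reject H₀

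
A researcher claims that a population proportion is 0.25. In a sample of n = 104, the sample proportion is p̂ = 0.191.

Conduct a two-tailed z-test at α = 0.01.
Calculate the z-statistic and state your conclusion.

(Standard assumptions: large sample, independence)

Answer: z = -1.3895, fail to reject H₀

Derivation:
H₀: p = 0.25, H₁: p ≠ 0.25
Standard error: SE = √(p₀(1-p₀)/n) = √(0.25×0.75/104) = 0.042460
z-statistic: z = (p̂ - p₀)/SE = (0.191 - 0.25)/0.042460 = -1.3895
Critical value: z_0.005 = ±2.576
p-value = 0.1647
Decision: fail to reject H₀ at α = 0.01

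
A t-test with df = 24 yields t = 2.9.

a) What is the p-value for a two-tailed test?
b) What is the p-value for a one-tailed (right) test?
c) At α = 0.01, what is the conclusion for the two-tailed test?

Answer: a) 0.0079, b) 0.0039, c) reject H₀

Derivation:
Using t-distribution with df = 24:
a) Two-tailed: p = 2×P(T > 2.9) = 0.0079
b) One-tailed: p = P(T > 2.9) = 0.0039
c) 0.0079 < 0.01, reject H₀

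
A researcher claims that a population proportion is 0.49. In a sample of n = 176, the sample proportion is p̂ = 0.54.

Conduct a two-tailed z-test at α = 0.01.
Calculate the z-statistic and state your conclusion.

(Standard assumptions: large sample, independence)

Answer: z = 1.3269, fail to reject H₀

Derivation:
H₀: p = 0.49, H₁: p ≠ 0.49
Standard error: SE = √(p₀(1-p₀)/n) = √(0.49×0.51/176) = 0.037681
z-statistic: z = (p̂ - p₀)/SE = (0.54 - 0.49)/0.037681 = 1.3269
Critical value: z_0.005 = ±2.576
p-value = 0.1845
Decision: fail to reject H₀ at α = 0.01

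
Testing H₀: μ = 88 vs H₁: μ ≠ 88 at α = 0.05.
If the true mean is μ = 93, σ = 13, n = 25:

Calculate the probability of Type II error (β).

SE = σ/√n = 13/√25 = 2.6000
Critical values: μ₀ ± z_0.025×SE = 88 ± 1.960×2.6000
Acceptance region: (82.9040, 93.0960)
Under H₁ (μ = 93): z_high = (93.0960 - 93)/2.6000 = 0.0369, z_low = (82.9040 - 93)/2.6000 = -3.8831
β = P(not reject | H₁) = Φ(0.0369) - Φ(-3.8831) ≈ 0.5147

Answer: β ≈ 0.5147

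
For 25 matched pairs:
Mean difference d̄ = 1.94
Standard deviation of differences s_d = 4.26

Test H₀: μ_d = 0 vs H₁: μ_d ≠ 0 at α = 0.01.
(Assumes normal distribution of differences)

df = n - 1 = 24
SE = s_d/√n = 4.26/√25 = 0.8520
t = d̄/SE = 1.94/0.8520 = 2.2770
Critical value: t_{0.005,24} = ±2.797
p-value ≈ 0.0320
Decision: fail to reject H₀

Answer: t = 2.2770, fail to reject H₀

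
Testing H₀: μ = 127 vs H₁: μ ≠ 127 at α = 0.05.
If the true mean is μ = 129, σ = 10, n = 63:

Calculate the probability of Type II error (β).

Answer: β ≈ 0.6451

Derivation:
SE = σ/√n = 10/√63 = 1.2599
Critical values: μ₀ ± z_0.025×SE = 127 ± 1.960×1.2599
Acceptance region: (124.5306, 129.4694)
Under H₁ (μ = 129): z_high = (129.4694 - 129)/1.2599 = 0.3726, z_low = (124.5306 - 129)/1.2599 = -3.5474
β = P(not reject | H₁) = Φ(0.3726) - Φ(-3.5474) ≈ 0.6451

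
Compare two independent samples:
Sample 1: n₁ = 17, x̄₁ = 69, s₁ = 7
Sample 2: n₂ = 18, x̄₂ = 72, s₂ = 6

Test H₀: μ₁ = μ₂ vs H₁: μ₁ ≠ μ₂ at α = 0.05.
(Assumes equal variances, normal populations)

Pooled variance: s²_p = [16×7² + 17×6²]/(33) = 42.3030
s_p = 6.5041
SE = s_p×√(1/n₁ + 1/n₂) = 6.5041×√(1/17 + 1/18) = 2.1997
t = (x̄₁ - x̄₂)/SE = (69 - 72)/2.1997 = -1.3638
df = 33, t-critical = ±2.035
Decision: fail to reject H₀

Answer: t = -1.3638, fail to reject H₀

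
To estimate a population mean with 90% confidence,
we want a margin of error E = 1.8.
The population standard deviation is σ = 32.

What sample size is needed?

z_0.05 = 1.645
n = (z×σ/E)² = (1.645×32/1.8)²
n = 855.2375
Round up: n = 856

Answer: n = 856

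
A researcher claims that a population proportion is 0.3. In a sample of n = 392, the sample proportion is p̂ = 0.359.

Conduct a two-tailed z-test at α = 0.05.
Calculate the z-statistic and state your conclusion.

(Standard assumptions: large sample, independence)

H₀: p = 0.3, H₁: p ≠ 0.3
Standard error: SE = √(p₀(1-p₀)/n) = √(0.3×0.7/392) = 0.023146
z-statistic: z = (p̂ - p₀)/SE = (0.359 - 0.3)/0.023146 = 2.5490
Critical value: z_0.025 = ±1.960
p-value = 0.0108
Decision: reject H₀ at α = 0.05

Answer: z = 2.5490, reject H₀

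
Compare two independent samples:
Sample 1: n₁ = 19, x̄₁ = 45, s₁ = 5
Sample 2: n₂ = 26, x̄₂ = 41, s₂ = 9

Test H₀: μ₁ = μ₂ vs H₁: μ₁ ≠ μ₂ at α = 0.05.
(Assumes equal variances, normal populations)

Pooled variance: s²_p = [18×5² + 25×9²]/(43) = 57.5581
s_p = 7.5867
SE = s_p×√(1/n₁ + 1/n₂) = 7.5867×√(1/19 + 1/26) = 2.2898
t = (x̄₁ - x̄₂)/SE = (45 - 41)/2.2898 = 1.7469
df = 43, t-critical = ±2.017
Decision: fail to reject H₀

Answer: t = 1.7469, fail to reject H₀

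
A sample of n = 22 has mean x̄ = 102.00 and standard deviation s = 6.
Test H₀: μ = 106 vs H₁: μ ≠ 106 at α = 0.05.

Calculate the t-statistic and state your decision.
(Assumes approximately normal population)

Answer: t = -3.1270, reject H₀

Derivation:
df = n - 1 = 21
SE = s/√n = 6/√22 = 1.2792
t = (x̄ - μ₀)/SE = (102.00 - 106)/1.2792 = -3.1270
Critical value: t_{0.025,21} = ±2.080
p-value ≈ 0.0051
Decision: reject H₀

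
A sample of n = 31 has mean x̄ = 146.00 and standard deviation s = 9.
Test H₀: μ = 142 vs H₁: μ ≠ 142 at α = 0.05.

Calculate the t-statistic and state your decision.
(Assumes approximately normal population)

Answer: t = 2.4746, reject H₀

Derivation:
df = n - 1 = 30
SE = s/√n = 9/√31 = 1.6164
t = (x̄ - μ₀)/SE = (146.00 - 142)/1.6164 = 2.4746
Critical value: t_{0.025,30} = ±2.042
p-value ≈ 0.0192
Decision: reject H₀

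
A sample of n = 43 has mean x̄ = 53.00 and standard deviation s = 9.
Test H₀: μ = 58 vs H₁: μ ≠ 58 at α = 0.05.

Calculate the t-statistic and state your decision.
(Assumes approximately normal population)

Answer: t = -3.6430, reject H₀

Derivation:
df = n - 1 = 42
SE = s/√n = 9/√43 = 1.3725
t = (x̄ - μ₀)/SE = (53.00 - 58)/1.3725 = -3.6430
Critical value: t_{0.025,42} = ±2.018
p-value ≈ 0.0007
Decision: reject H₀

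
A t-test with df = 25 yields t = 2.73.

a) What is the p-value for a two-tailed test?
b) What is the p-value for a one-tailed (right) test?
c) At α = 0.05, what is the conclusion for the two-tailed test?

Answer: a) 0.0114, b) 0.0057, c) reject H₀

Derivation:
Using t-distribution with df = 25:
a) Two-tailed: p = 2×P(T > 2.73) = 0.0114
b) One-tailed: p = P(T > 2.73) = 0.0057
c) 0.0114 < 0.05, reject H₀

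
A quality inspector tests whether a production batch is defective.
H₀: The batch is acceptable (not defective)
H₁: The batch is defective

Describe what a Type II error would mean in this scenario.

Answer: Shipping a defective batch to customers

Derivation:
Type I error: rejecting H₀ when it is actually true (false positive).
Type II error: failing to reject H₀ when H₁ is actually true (false negative).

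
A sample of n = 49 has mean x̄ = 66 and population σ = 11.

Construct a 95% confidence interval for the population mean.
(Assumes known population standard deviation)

Answer: (62.9201, 69.0799)

Derivation:
Confidence level: 95%, α = 0.05
z_0.025 = 1.960
SE = σ/√n = 11/√49 = 1.5714
Margin of error = 1.960 × 1.5714 = 3.0799
CI: x̄ ± margin = 66 ± 3.0799
CI: (62.9201, 69.0799)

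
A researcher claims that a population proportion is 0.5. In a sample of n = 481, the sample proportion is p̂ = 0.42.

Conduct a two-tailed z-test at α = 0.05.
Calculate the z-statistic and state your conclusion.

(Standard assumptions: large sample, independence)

H₀: p = 0.5, H₁: p ≠ 0.5
Standard error: SE = √(p₀(1-p₀)/n) = √(0.5×0.5/481) = 0.022798
z-statistic: z = (p̂ - p₀)/SE = (0.42 - 0.5)/0.022798 = -3.5091
Critical value: z_0.025 = ±1.960
p-value = 0.0004
Decision: reject H₀ at α = 0.05

Answer: z = -3.5091, reject H₀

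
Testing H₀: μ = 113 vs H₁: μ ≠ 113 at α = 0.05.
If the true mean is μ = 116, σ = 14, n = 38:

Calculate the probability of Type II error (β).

SE = σ/√n = 14/√38 = 2.2711
Critical values: μ₀ ± z_0.025×SE = 113 ± 1.960×2.2711
Acceptance region: (108.5486, 117.4514)
Under H₁ (μ = 116): z_high = (117.4514 - 116)/2.2711 = 0.6391, z_low = (108.5486 - 116)/2.2711 = -3.2810
β = P(not reject | H₁) = Φ(0.6391) - Φ(-3.2810) ≈ 0.7381

Answer: β ≈ 0.7381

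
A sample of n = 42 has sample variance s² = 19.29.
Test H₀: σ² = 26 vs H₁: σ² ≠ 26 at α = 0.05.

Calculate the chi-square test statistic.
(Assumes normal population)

df = n - 1 = 41
χ² = (n-1)s²/σ₀² = 41×19.29/26 = 30.4188
Critical values: χ²_{0.975,41} = 25.215, χ²_{0.025,41} = 60.561
Rejection region: χ² < 25.215 or χ² > 60.561
Decision: fail to reject H₀

Answer: χ² = 30.4188, fail to reject H₀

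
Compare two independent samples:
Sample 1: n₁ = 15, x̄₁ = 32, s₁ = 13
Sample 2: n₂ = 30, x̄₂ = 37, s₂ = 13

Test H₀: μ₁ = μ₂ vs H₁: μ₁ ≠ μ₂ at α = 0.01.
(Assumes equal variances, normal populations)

Pooled variance: s²_p = [14×13² + 29×13²]/(43) = 169.0000
s_p = 13.0000
SE = s_p×√(1/n₁ + 1/n₂) = 13.0000×√(1/15 + 1/30) = 4.1110
t = (x̄₁ - x̄₂)/SE = (32 - 37)/4.1110 = -1.2162
df = 43, t-critical = ±2.695
Decision: fail to reject H₀

Answer: t = -1.2162, fail to reject H₀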